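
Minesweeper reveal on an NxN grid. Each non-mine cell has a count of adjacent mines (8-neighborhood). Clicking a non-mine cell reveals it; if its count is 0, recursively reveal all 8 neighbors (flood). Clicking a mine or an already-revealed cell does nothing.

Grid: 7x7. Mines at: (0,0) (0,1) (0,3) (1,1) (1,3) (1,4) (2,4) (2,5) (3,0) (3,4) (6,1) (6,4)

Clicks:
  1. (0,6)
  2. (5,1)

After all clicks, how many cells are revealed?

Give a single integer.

Answer: 5

Derivation:
Click 1 (0,6) count=0: revealed 4 new [(0,5) (0,6) (1,5) (1,6)] -> total=4
Click 2 (5,1) count=1: revealed 1 new [(5,1)] -> total=5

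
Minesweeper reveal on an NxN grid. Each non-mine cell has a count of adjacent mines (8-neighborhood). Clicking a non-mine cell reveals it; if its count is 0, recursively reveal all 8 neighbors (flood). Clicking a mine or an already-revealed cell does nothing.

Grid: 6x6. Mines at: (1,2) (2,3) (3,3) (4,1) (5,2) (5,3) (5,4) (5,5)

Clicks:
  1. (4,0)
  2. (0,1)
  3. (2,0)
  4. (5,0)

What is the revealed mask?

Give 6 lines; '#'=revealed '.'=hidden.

Click 1 (4,0) count=1: revealed 1 new [(4,0)] -> total=1
Click 2 (0,1) count=1: revealed 1 new [(0,1)] -> total=2
Click 3 (2,0) count=0: revealed 7 new [(0,0) (1,0) (1,1) (2,0) (2,1) (3,0) (3,1)] -> total=9
Click 4 (5,0) count=1: revealed 1 new [(5,0)] -> total=10

Answer: ##....
##....
##....
##....
#.....
#.....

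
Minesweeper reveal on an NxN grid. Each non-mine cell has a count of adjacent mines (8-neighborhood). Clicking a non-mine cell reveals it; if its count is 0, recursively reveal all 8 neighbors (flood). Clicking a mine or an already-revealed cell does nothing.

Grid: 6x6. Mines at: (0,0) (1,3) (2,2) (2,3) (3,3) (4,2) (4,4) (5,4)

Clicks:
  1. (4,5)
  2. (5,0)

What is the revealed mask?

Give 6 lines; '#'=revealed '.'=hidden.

Click 1 (4,5) count=2: revealed 1 new [(4,5)] -> total=1
Click 2 (5,0) count=0: revealed 10 new [(1,0) (1,1) (2,0) (2,1) (3,0) (3,1) (4,0) (4,1) (5,0) (5,1)] -> total=11

Answer: ......
##....
##....
##....
##...#
##....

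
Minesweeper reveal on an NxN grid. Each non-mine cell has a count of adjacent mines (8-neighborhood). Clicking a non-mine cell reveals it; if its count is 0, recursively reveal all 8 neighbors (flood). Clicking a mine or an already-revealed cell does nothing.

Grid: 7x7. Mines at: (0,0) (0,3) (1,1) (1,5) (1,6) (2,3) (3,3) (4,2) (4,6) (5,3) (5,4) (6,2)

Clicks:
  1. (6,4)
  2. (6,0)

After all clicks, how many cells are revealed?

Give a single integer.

Click 1 (6,4) count=2: revealed 1 new [(6,4)] -> total=1
Click 2 (6,0) count=0: revealed 10 new [(2,0) (2,1) (3,0) (3,1) (4,0) (4,1) (5,0) (5,1) (6,0) (6,1)] -> total=11

Answer: 11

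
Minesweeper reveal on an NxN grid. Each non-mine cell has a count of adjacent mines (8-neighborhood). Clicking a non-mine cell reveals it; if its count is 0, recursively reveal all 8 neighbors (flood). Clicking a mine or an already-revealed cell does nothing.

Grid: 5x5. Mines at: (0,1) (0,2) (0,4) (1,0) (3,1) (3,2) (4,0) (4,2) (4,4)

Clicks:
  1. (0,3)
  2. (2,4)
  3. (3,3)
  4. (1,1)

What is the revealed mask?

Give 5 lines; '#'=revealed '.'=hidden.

Answer: ...#.
.#.##
...##
...##
.....

Derivation:
Click 1 (0,3) count=2: revealed 1 new [(0,3)] -> total=1
Click 2 (2,4) count=0: revealed 6 new [(1,3) (1,4) (2,3) (2,4) (3,3) (3,4)] -> total=7
Click 3 (3,3) count=3: revealed 0 new [(none)] -> total=7
Click 4 (1,1) count=3: revealed 1 new [(1,1)] -> total=8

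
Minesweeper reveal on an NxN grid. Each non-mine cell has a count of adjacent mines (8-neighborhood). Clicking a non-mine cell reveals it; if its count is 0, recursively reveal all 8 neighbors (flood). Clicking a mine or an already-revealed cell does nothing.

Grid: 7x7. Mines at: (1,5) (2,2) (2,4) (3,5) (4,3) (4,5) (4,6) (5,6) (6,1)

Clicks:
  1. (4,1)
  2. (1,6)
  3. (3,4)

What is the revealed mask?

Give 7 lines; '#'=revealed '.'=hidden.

Click 1 (4,1) count=0: revealed 21 new [(0,0) (0,1) (0,2) (0,3) (0,4) (1,0) (1,1) (1,2) (1,3) (1,4) (2,0) (2,1) (3,0) (3,1) (3,2) (4,0) (4,1) (4,2) (5,0) (5,1) (5,2)] -> total=21
Click 2 (1,6) count=1: revealed 1 new [(1,6)] -> total=22
Click 3 (3,4) count=4: revealed 1 new [(3,4)] -> total=23

Answer: #####..
#####.#
##.....
###.#..
###....
###....
.......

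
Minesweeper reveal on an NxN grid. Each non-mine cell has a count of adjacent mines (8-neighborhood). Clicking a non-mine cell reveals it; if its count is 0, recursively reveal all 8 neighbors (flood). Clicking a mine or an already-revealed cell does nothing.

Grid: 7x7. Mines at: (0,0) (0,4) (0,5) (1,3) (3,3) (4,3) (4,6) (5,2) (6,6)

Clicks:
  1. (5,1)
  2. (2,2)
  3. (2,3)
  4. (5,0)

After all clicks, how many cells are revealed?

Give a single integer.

Answer: 17

Derivation:
Click 1 (5,1) count=1: revealed 1 new [(5,1)] -> total=1
Click 2 (2,2) count=2: revealed 1 new [(2,2)] -> total=2
Click 3 (2,3) count=2: revealed 1 new [(2,3)] -> total=3
Click 4 (5,0) count=0: revealed 14 new [(1,0) (1,1) (1,2) (2,0) (2,1) (3,0) (3,1) (3,2) (4,0) (4,1) (4,2) (5,0) (6,0) (6,1)] -> total=17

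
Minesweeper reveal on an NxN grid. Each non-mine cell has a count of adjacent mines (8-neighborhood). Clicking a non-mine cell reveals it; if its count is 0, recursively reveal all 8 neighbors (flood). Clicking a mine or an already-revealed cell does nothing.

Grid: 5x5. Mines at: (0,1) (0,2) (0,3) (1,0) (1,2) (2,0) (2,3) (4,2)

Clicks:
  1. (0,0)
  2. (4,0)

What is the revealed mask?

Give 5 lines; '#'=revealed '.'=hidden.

Click 1 (0,0) count=2: revealed 1 new [(0,0)] -> total=1
Click 2 (4,0) count=0: revealed 4 new [(3,0) (3,1) (4,0) (4,1)] -> total=5

Answer: #....
.....
.....
##...
##...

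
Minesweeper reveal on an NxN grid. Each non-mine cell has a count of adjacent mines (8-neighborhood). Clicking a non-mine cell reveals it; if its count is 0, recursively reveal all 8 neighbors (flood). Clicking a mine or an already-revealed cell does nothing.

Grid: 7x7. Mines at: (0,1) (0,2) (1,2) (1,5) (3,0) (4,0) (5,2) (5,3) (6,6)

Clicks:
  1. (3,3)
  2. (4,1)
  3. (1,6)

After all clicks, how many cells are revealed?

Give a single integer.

Click 1 (3,3) count=0: revealed 21 new [(2,1) (2,2) (2,3) (2,4) (2,5) (2,6) (3,1) (3,2) (3,3) (3,4) (3,5) (3,6) (4,1) (4,2) (4,3) (4,4) (4,5) (4,6) (5,4) (5,5) (5,6)] -> total=21
Click 2 (4,1) count=3: revealed 0 new [(none)] -> total=21
Click 3 (1,6) count=1: revealed 1 new [(1,6)] -> total=22

Answer: 22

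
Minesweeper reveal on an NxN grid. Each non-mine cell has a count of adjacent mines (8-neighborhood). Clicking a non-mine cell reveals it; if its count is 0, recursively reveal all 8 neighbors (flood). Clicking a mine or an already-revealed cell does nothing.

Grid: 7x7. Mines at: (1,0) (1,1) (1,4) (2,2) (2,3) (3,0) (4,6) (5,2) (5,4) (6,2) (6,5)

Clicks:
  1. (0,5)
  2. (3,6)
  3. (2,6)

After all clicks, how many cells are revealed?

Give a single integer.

Click 1 (0,5) count=1: revealed 1 new [(0,5)] -> total=1
Click 2 (3,6) count=1: revealed 1 new [(3,6)] -> total=2
Click 3 (2,6) count=0: revealed 6 new [(0,6) (1,5) (1,6) (2,5) (2,6) (3,5)] -> total=8

Answer: 8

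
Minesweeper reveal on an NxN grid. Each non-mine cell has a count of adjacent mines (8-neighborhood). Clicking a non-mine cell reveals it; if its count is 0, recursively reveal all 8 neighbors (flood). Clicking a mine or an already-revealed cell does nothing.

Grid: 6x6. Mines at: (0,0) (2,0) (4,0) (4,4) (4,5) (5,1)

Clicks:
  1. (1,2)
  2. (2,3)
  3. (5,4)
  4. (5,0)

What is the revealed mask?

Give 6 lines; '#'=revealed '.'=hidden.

Answer: .#####
.#####
.#####
.#####
.###..
#...#.

Derivation:
Click 1 (1,2) count=0: revealed 23 new [(0,1) (0,2) (0,3) (0,4) (0,5) (1,1) (1,2) (1,3) (1,4) (1,5) (2,1) (2,2) (2,3) (2,4) (2,5) (3,1) (3,2) (3,3) (3,4) (3,5) (4,1) (4,2) (4,3)] -> total=23
Click 2 (2,3) count=0: revealed 0 new [(none)] -> total=23
Click 3 (5,4) count=2: revealed 1 new [(5,4)] -> total=24
Click 4 (5,0) count=2: revealed 1 new [(5,0)] -> total=25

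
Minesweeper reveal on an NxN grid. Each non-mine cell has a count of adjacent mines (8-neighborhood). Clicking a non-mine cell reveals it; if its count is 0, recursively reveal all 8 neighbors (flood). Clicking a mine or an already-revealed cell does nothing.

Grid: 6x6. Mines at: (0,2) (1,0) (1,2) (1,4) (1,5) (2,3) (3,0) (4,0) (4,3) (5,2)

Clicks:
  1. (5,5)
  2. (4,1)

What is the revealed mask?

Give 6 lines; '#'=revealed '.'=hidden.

Answer: ......
......
....##
....##
.#..##
....##

Derivation:
Click 1 (5,5) count=0: revealed 8 new [(2,4) (2,5) (3,4) (3,5) (4,4) (4,5) (5,4) (5,5)] -> total=8
Click 2 (4,1) count=3: revealed 1 new [(4,1)] -> total=9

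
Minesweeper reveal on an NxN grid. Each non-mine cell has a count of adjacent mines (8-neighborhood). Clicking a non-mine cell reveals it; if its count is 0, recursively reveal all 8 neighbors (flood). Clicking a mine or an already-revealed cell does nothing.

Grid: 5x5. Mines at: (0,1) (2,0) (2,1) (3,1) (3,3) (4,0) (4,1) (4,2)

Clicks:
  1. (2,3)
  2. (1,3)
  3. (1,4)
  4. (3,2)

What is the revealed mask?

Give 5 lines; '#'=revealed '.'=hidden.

Click 1 (2,3) count=1: revealed 1 new [(2,3)] -> total=1
Click 2 (1,3) count=0: revealed 8 new [(0,2) (0,3) (0,4) (1,2) (1,3) (1,4) (2,2) (2,4)] -> total=9
Click 3 (1,4) count=0: revealed 0 new [(none)] -> total=9
Click 4 (3,2) count=5: revealed 1 new [(3,2)] -> total=10

Answer: ..###
..###
..###
..#..
.....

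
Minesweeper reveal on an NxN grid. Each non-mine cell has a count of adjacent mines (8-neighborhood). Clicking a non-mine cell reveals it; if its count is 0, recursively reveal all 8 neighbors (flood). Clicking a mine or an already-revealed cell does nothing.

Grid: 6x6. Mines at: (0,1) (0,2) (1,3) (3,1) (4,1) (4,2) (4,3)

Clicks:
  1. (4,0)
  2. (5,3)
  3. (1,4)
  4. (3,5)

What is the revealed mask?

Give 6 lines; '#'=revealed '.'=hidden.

Click 1 (4,0) count=2: revealed 1 new [(4,0)] -> total=1
Click 2 (5,3) count=2: revealed 1 new [(5,3)] -> total=2
Click 3 (1,4) count=1: revealed 1 new [(1,4)] -> total=3
Click 4 (3,5) count=0: revealed 11 new [(0,4) (0,5) (1,5) (2,4) (2,5) (3,4) (3,5) (4,4) (4,5) (5,4) (5,5)] -> total=14

Answer: ....##
....##
....##
....##
#...##
...###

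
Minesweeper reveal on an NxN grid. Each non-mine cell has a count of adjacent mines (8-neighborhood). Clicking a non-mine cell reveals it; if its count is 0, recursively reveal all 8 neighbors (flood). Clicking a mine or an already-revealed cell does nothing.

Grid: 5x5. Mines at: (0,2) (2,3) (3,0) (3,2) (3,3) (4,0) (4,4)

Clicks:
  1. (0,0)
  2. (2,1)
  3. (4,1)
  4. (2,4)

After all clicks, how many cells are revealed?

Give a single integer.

Click 1 (0,0) count=0: revealed 6 new [(0,0) (0,1) (1,0) (1,1) (2,0) (2,1)] -> total=6
Click 2 (2,1) count=2: revealed 0 new [(none)] -> total=6
Click 3 (4,1) count=3: revealed 1 new [(4,1)] -> total=7
Click 4 (2,4) count=2: revealed 1 new [(2,4)] -> total=8

Answer: 8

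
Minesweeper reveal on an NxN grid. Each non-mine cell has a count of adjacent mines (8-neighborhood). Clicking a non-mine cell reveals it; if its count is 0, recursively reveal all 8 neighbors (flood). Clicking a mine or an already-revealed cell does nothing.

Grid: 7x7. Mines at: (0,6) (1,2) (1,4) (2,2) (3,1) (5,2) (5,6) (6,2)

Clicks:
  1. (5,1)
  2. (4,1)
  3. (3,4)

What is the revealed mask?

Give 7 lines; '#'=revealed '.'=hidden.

Click 1 (5,1) count=2: revealed 1 new [(5,1)] -> total=1
Click 2 (4,1) count=2: revealed 1 new [(4,1)] -> total=2
Click 3 (3,4) count=0: revealed 20 new [(1,5) (1,6) (2,3) (2,4) (2,5) (2,6) (3,3) (3,4) (3,5) (3,6) (4,3) (4,4) (4,5) (4,6) (5,3) (5,4) (5,5) (6,3) (6,4) (6,5)] -> total=22

Answer: .......
.....##
...####
...####
.#.####
.#.###.
...###.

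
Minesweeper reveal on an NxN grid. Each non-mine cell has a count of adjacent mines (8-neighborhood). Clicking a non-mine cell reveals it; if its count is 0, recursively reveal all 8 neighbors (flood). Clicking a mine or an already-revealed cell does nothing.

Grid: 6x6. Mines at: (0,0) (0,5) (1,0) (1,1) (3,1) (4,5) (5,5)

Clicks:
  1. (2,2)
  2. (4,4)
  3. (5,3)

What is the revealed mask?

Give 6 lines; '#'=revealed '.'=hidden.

Answer: ..###.
..####
..####
..####
#####.
#####.

Derivation:
Click 1 (2,2) count=2: revealed 1 new [(2,2)] -> total=1
Click 2 (4,4) count=2: revealed 1 new [(4,4)] -> total=2
Click 3 (5,3) count=0: revealed 23 new [(0,2) (0,3) (0,4) (1,2) (1,3) (1,4) (1,5) (2,3) (2,4) (2,5) (3,2) (3,3) (3,4) (3,5) (4,0) (4,1) (4,2) (4,3) (5,0) (5,1) (5,2) (5,3) (5,4)] -> total=25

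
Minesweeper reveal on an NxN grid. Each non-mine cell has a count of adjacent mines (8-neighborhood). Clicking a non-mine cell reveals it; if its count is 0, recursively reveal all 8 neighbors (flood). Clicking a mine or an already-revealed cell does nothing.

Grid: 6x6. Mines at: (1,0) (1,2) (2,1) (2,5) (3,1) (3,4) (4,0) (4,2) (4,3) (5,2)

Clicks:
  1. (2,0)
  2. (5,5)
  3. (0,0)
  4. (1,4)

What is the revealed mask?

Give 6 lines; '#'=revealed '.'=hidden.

Click 1 (2,0) count=3: revealed 1 new [(2,0)] -> total=1
Click 2 (5,5) count=0: revealed 4 new [(4,4) (4,5) (5,4) (5,5)] -> total=5
Click 3 (0,0) count=1: revealed 1 new [(0,0)] -> total=6
Click 4 (1,4) count=1: revealed 1 new [(1,4)] -> total=7

Answer: #.....
....#.
#.....
......
....##
....##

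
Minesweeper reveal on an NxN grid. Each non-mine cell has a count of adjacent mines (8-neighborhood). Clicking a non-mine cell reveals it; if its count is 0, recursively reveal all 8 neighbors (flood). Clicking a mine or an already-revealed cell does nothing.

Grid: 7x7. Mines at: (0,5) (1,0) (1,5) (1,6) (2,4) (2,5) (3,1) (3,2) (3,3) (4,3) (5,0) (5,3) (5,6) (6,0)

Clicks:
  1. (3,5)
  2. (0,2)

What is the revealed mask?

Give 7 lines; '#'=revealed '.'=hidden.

Click 1 (3,5) count=2: revealed 1 new [(3,5)] -> total=1
Click 2 (0,2) count=0: revealed 11 new [(0,1) (0,2) (0,3) (0,4) (1,1) (1,2) (1,3) (1,4) (2,1) (2,2) (2,3)] -> total=12

Answer: .####..
.####..
.###...
.....#.
.......
.......
.......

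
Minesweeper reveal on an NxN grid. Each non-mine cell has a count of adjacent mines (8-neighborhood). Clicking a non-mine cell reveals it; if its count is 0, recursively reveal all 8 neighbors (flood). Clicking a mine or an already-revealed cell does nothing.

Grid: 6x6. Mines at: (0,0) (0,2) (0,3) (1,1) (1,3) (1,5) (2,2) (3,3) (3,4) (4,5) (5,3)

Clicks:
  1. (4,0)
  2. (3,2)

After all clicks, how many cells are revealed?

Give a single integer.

Click 1 (4,0) count=0: revealed 11 new [(2,0) (2,1) (3,0) (3,1) (3,2) (4,0) (4,1) (4,2) (5,0) (5,1) (5,2)] -> total=11
Click 2 (3,2) count=2: revealed 0 new [(none)] -> total=11

Answer: 11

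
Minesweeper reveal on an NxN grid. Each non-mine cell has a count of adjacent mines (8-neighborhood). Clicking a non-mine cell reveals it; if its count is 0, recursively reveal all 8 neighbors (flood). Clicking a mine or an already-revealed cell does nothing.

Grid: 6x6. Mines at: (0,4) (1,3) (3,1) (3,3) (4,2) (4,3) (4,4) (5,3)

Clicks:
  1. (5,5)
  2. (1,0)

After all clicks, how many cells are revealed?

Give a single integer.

Answer: 10

Derivation:
Click 1 (5,5) count=1: revealed 1 new [(5,5)] -> total=1
Click 2 (1,0) count=0: revealed 9 new [(0,0) (0,1) (0,2) (1,0) (1,1) (1,2) (2,0) (2,1) (2,2)] -> total=10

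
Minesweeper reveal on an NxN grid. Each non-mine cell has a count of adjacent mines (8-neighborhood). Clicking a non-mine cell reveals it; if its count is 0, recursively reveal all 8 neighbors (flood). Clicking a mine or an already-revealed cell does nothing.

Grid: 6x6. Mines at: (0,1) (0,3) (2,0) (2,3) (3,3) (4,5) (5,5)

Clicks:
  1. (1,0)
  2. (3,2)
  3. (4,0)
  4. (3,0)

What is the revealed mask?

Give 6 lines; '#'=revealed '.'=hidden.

Answer: ......
#.....
......
###...
#####.
#####.

Derivation:
Click 1 (1,0) count=2: revealed 1 new [(1,0)] -> total=1
Click 2 (3,2) count=2: revealed 1 new [(3,2)] -> total=2
Click 3 (4,0) count=0: revealed 12 new [(3,0) (3,1) (4,0) (4,1) (4,2) (4,3) (4,4) (5,0) (5,1) (5,2) (5,3) (5,4)] -> total=14
Click 4 (3,0) count=1: revealed 0 new [(none)] -> total=14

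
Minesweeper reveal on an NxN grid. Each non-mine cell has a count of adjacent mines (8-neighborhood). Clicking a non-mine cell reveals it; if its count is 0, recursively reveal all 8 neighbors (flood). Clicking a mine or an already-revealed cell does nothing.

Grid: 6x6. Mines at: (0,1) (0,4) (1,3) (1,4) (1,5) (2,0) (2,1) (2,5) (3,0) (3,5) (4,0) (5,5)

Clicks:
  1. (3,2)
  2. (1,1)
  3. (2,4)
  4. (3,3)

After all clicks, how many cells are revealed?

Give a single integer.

Answer: 16

Derivation:
Click 1 (3,2) count=1: revealed 1 new [(3,2)] -> total=1
Click 2 (1,1) count=3: revealed 1 new [(1,1)] -> total=2
Click 3 (2,4) count=5: revealed 1 new [(2,4)] -> total=3
Click 4 (3,3) count=0: revealed 13 new [(2,2) (2,3) (3,1) (3,3) (3,4) (4,1) (4,2) (4,3) (4,4) (5,1) (5,2) (5,3) (5,4)] -> total=16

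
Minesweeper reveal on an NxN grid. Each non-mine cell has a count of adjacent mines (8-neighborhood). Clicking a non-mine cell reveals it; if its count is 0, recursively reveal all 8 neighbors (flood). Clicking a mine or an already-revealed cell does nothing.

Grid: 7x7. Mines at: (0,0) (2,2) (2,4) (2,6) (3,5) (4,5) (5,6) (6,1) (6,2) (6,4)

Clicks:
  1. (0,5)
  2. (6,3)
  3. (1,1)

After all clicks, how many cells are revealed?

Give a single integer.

Click 1 (0,5) count=0: revealed 12 new [(0,1) (0,2) (0,3) (0,4) (0,5) (0,6) (1,1) (1,2) (1,3) (1,4) (1,5) (1,6)] -> total=12
Click 2 (6,3) count=2: revealed 1 new [(6,3)] -> total=13
Click 3 (1,1) count=2: revealed 0 new [(none)] -> total=13

Answer: 13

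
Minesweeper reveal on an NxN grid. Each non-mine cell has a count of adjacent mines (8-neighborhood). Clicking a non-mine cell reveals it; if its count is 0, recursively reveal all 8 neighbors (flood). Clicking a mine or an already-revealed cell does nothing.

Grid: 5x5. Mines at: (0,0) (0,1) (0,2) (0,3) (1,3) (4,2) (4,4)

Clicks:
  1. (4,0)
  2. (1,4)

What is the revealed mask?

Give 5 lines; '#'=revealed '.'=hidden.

Answer: .....
###.#
###..
###..
##...

Derivation:
Click 1 (4,0) count=0: revealed 11 new [(1,0) (1,1) (1,2) (2,0) (2,1) (2,2) (3,0) (3,1) (3,2) (4,0) (4,1)] -> total=11
Click 2 (1,4) count=2: revealed 1 new [(1,4)] -> total=12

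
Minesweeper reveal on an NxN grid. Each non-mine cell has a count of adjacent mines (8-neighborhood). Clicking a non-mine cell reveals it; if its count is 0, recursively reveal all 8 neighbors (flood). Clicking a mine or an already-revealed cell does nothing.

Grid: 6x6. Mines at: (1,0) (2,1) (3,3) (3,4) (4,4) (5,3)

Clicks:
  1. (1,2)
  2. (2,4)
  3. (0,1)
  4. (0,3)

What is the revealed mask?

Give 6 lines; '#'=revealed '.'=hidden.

Click 1 (1,2) count=1: revealed 1 new [(1,2)] -> total=1
Click 2 (2,4) count=2: revealed 1 new [(2,4)] -> total=2
Click 3 (0,1) count=1: revealed 1 new [(0,1)] -> total=3
Click 4 (0,3) count=0: revealed 11 new [(0,2) (0,3) (0,4) (0,5) (1,1) (1,3) (1,4) (1,5) (2,2) (2,3) (2,5)] -> total=14

Answer: .#####
.#####
..####
......
......
......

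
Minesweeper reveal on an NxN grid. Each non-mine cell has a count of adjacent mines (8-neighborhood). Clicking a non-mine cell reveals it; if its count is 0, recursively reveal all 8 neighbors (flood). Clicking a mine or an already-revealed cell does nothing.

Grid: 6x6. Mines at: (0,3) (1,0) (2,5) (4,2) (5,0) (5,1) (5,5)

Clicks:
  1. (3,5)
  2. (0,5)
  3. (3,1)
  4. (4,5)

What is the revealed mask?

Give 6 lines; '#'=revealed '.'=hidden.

Click 1 (3,5) count=1: revealed 1 new [(3,5)] -> total=1
Click 2 (0,5) count=0: revealed 4 new [(0,4) (0,5) (1,4) (1,5)] -> total=5
Click 3 (3,1) count=1: revealed 1 new [(3,1)] -> total=6
Click 4 (4,5) count=1: revealed 1 new [(4,5)] -> total=7

Answer: ....##
....##
......
.#...#
.....#
......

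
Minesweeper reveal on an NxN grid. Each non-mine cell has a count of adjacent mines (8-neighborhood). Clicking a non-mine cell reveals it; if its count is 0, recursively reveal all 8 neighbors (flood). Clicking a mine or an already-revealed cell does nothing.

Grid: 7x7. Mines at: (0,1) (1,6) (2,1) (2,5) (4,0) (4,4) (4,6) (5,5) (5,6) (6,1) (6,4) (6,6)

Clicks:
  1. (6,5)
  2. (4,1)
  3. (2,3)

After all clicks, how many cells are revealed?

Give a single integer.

Answer: 16

Derivation:
Click 1 (6,5) count=4: revealed 1 new [(6,5)] -> total=1
Click 2 (4,1) count=1: revealed 1 new [(4,1)] -> total=2
Click 3 (2,3) count=0: revealed 14 new [(0,2) (0,3) (0,4) (0,5) (1,2) (1,3) (1,4) (1,5) (2,2) (2,3) (2,4) (3,2) (3,3) (3,4)] -> total=16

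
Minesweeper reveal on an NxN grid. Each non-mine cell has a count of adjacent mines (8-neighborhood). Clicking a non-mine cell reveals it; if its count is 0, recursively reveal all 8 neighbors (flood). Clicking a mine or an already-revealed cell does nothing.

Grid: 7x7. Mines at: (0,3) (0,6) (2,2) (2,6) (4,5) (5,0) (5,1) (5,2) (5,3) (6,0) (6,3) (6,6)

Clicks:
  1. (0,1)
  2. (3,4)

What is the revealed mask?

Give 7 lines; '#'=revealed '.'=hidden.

Answer: ###....
###....
##.....
##..#..
##.....
.......
.......

Derivation:
Click 1 (0,1) count=0: revealed 12 new [(0,0) (0,1) (0,2) (1,0) (1,1) (1,2) (2,0) (2,1) (3,0) (3,1) (4,0) (4,1)] -> total=12
Click 2 (3,4) count=1: revealed 1 new [(3,4)] -> total=13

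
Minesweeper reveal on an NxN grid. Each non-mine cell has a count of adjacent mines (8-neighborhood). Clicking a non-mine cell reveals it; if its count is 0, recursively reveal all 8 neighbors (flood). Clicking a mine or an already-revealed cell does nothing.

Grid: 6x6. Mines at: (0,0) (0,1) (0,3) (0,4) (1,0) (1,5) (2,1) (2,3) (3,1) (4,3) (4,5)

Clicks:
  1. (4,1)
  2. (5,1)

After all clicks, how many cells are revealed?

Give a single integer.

Click 1 (4,1) count=1: revealed 1 new [(4,1)] -> total=1
Click 2 (5,1) count=0: revealed 5 new [(4,0) (4,2) (5,0) (5,1) (5,2)] -> total=6

Answer: 6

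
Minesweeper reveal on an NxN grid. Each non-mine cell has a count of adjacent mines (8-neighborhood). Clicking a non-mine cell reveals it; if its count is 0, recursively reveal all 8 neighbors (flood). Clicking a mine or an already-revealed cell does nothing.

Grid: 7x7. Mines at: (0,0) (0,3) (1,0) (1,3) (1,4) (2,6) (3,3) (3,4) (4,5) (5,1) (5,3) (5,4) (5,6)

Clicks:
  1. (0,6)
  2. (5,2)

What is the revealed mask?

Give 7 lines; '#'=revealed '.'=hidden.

Click 1 (0,6) count=0: revealed 4 new [(0,5) (0,6) (1,5) (1,6)] -> total=4
Click 2 (5,2) count=2: revealed 1 new [(5,2)] -> total=5

Answer: .....##
.....##
.......
.......
.......
..#....
.......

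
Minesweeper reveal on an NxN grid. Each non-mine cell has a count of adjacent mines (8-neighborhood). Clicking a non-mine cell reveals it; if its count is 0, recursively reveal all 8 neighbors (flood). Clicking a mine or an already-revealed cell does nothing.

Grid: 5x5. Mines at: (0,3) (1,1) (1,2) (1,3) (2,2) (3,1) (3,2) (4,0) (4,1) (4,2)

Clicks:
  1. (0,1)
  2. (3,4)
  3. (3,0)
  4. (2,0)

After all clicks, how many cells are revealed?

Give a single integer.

Click 1 (0,1) count=2: revealed 1 new [(0,1)] -> total=1
Click 2 (3,4) count=0: revealed 6 new [(2,3) (2,4) (3,3) (3,4) (4,3) (4,4)] -> total=7
Click 3 (3,0) count=3: revealed 1 new [(3,0)] -> total=8
Click 4 (2,0) count=2: revealed 1 new [(2,0)] -> total=9

Answer: 9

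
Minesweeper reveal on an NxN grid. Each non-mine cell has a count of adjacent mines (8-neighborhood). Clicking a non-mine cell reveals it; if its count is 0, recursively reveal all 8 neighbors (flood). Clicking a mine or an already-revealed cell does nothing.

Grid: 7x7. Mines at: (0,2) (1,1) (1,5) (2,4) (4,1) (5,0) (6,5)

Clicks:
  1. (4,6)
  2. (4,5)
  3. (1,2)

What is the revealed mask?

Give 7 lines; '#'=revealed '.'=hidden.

Answer: .......
..#....
.....##
..#####
..#####
.######
.####..

Derivation:
Click 1 (4,6) count=0: revealed 22 new [(2,5) (2,6) (3,2) (3,3) (3,4) (3,5) (3,6) (4,2) (4,3) (4,4) (4,5) (4,6) (5,1) (5,2) (5,3) (5,4) (5,5) (5,6) (6,1) (6,2) (6,3) (6,4)] -> total=22
Click 2 (4,5) count=0: revealed 0 new [(none)] -> total=22
Click 3 (1,2) count=2: revealed 1 new [(1,2)] -> total=23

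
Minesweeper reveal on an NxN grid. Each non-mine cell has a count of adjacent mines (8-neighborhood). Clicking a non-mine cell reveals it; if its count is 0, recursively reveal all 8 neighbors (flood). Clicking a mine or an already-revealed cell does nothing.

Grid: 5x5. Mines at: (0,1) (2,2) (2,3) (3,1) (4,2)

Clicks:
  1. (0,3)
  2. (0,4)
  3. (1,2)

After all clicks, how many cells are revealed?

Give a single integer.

Answer: 6

Derivation:
Click 1 (0,3) count=0: revealed 6 new [(0,2) (0,3) (0,4) (1,2) (1,3) (1,4)] -> total=6
Click 2 (0,4) count=0: revealed 0 new [(none)] -> total=6
Click 3 (1,2) count=3: revealed 0 new [(none)] -> total=6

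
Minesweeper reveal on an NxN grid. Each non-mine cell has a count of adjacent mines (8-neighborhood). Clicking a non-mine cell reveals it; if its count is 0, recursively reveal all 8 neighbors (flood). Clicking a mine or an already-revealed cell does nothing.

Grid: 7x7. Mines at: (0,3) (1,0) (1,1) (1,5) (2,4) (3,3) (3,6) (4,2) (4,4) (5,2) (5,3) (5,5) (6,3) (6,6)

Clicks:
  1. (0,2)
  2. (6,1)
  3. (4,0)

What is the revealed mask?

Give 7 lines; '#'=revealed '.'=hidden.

Click 1 (0,2) count=2: revealed 1 new [(0,2)] -> total=1
Click 2 (6,1) count=1: revealed 1 new [(6,1)] -> total=2
Click 3 (4,0) count=0: revealed 9 new [(2,0) (2,1) (3,0) (3,1) (4,0) (4,1) (5,0) (5,1) (6,0)] -> total=11

Answer: ..#....
.......
##.....
##.....
##.....
##.....
##.....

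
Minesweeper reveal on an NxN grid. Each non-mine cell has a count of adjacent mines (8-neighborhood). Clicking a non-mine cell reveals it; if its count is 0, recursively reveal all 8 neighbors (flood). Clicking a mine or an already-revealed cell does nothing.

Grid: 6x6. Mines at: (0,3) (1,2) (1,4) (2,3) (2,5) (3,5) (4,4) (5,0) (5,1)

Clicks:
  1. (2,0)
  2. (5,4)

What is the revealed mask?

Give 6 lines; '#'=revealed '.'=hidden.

Click 1 (2,0) count=0: revealed 13 new [(0,0) (0,1) (1,0) (1,1) (2,0) (2,1) (2,2) (3,0) (3,1) (3,2) (4,0) (4,1) (4,2)] -> total=13
Click 2 (5,4) count=1: revealed 1 new [(5,4)] -> total=14

Answer: ##....
##....
###...
###...
###...
....#.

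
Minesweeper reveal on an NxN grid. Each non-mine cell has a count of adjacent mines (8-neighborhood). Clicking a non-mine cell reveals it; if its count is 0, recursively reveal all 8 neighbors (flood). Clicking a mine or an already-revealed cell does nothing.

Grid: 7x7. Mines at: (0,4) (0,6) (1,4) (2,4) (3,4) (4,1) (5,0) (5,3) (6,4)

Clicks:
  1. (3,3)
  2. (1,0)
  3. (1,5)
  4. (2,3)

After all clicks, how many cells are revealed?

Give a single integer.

Answer: 17

Derivation:
Click 1 (3,3) count=2: revealed 1 new [(3,3)] -> total=1
Click 2 (1,0) count=0: revealed 15 new [(0,0) (0,1) (0,2) (0,3) (1,0) (1,1) (1,2) (1,3) (2,0) (2,1) (2,2) (2,3) (3,0) (3,1) (3,2)] -> total=16
Click 3 (1,5) count=4: revealed 1 new [(1,5)] -> total=17
Click 4 (2,3) count=3: revealed 0 new [(none)] -> total=17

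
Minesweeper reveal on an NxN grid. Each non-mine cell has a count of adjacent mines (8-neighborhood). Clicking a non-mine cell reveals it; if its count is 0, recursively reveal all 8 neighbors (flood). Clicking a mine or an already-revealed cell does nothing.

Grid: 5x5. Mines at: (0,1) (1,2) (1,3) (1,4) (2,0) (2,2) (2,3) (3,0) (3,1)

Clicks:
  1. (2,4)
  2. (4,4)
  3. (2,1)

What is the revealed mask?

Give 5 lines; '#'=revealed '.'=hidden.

Click 1 (2,4) count=3: revealed 1 new [(2,4)] -> total=1
Click 2 (4,4) count=0: revealed 6 new [(3,2) (3,3) (3,4) (4,2) (4,3) (4,4)] -> total=7
Click 3 (2,1) count=5: revealed 1 new [(2,1)] -> total=8

Answer: .....
.....
.#..#
..###
..###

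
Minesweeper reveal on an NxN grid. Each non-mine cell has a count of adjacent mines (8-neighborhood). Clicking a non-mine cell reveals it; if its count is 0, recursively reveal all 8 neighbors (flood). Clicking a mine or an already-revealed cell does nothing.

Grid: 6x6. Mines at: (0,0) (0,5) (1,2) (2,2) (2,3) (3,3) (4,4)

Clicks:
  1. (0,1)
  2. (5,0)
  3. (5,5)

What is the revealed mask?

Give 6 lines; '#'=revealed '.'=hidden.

Click 1 (0,1) count=2: revealed 1 new [(0,1)] -> total=1
Click 2 (5,0) count=0: revealed 15 new [(1,0) (1,1) (2,0) (2,1) (3,0) (3,1) (3,2) (4,0) (4,1) (4,2) (4,3) (5,0) (5,1) (5,2) (5,3)] -> total=16
Click 3 (5,5) count=1: revealed 1 new [(5,5)] -> total=17

Answer: .#....
##....
##....
###...
####..
####.#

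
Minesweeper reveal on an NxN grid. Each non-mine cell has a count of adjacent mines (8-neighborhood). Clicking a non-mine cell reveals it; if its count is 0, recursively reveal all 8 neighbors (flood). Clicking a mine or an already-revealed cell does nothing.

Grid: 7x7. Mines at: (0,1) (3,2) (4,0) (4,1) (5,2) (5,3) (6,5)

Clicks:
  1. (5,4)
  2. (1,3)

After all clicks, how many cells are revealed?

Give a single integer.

Answer: 26

Derivation:
Click 1 (5,4) count=2: revealed 1 new [(5,4)] -> total=1
Click 2 (1,3) count=0: revealed 25 new [(0,2) (0,3) (0,4) (0,5) (0,6) (1,2) (1,3) (1,4) (1,5) (1,6) (2,2) (2,3) (2,4) (2,5) (2,6) (3,3) (3,4) (3,5) (3,6) (4,3) (4,4) (4,5) (4,6) (5,5) (5,6)] -> total=26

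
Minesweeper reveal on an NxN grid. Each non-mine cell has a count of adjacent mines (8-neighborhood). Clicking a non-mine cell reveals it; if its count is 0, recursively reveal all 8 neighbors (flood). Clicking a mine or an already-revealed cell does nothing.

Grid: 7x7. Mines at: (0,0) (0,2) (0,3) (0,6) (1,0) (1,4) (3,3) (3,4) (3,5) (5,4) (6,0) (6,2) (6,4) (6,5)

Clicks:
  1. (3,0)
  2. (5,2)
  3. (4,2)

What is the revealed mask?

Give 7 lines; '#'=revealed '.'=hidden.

Answer: .......
.......
###....
###....
###....
###....
.......

Derivation:
Click 1 (3,0) count=0: revealed 12 new [(2,0) (2,1) (2,2) (3,0) (3,1) (3,2) (4,0) (4,1) (4,2) (5,0) (5,1) (5,2)] -> total=12
Click 2 (5,2) count=1: revealed 0 new [(none)] -> total=12
Click 3 (4,2) count=1: revealed 0 new [(none)] -> total=12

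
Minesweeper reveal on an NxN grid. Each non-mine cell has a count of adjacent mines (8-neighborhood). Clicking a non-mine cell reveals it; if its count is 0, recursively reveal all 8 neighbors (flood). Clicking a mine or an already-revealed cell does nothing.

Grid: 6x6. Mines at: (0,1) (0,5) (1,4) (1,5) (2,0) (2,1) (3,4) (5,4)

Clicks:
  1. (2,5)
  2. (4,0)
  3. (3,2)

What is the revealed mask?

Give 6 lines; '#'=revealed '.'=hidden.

Answer: ......
......
.....#
####..
####..
####..

Derivation:
Click 1 (2,5) count=3: revealed 1 new [(2,5)] -> total=1
Click 2 (4,0) count=0: revealed 12 new [(3,0) (3,1) (3,2) (3,3) (4,0) (4,1) (4,2) (4,3) (5,0) (5,1) (5,2) (5,3)] -> total=13
Click 3 (3,2) count=1: revealed 0 new [(none)] -> total=13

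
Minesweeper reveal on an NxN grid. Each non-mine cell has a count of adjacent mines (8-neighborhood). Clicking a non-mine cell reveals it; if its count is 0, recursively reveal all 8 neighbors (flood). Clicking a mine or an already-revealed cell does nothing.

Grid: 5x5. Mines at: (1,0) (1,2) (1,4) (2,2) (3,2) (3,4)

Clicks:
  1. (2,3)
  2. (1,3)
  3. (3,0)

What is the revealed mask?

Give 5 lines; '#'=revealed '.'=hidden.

Answer: .....
...#.
##.#.
##...
##...

Derivation:
Click 1 (2,3) count=5: revealed 1 new [(2,3)] -> total=1
Click 2 (1,3) count=3: revealed 1 new [(1,3)] -> total=2
Click 3 (3,0) count=0: revealed 6 new [(2,0) (2,1) (3,0) (3,1) (4,0) (4,1)] -> total=8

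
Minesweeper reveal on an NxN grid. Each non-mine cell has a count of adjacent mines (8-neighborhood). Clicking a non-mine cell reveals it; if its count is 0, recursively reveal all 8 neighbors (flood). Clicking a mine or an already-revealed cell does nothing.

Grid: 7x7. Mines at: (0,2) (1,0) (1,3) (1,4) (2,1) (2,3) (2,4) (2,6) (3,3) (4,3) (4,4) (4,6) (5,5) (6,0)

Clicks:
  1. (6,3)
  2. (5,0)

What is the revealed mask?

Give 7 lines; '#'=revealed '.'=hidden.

Click 1 (6,3) count=0: revealed 8 new [(5,1) (5,2) (5,3) (5,4) (6,1) (6,2) (6,3) (6,4)] -> total=8
Click 2 (5,0) count=1: revealed 1 new [(5,0)] -> total=9

Answer: .......
.......
.......
.......
.......
#####..
.####..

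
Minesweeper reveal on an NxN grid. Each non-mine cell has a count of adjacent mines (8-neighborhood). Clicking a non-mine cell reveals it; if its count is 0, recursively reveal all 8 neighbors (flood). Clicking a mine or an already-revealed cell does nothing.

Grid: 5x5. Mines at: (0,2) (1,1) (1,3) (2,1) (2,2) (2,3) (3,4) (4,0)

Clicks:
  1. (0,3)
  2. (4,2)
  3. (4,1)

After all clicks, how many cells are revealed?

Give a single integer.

Click 1 (0,3) count=2: revealed 1 new [(0,3)] -> total=1
Click 2 (4,2) count=0: revealed 6 new [(3,1) (3,2) (3,3) (4,1) (4,2) (4,3)] -> total=7
Click 3 (4,1) count=1: revealed 0 new [(none)] -> total=7

Answer: 7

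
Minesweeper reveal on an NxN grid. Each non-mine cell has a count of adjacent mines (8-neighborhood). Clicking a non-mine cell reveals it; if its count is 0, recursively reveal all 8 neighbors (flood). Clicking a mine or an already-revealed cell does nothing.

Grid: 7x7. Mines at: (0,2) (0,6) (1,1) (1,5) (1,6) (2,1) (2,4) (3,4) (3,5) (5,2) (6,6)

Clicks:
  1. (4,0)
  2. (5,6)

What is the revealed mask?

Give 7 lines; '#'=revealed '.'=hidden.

Click 1 (4,0) count=0: revealed 8 new [(3,0) (3,1) (4,0) (4,1) (5,0) (5,1) (6,0) (6,1)] -> total=8
Click 2 (5,6) count=1: revealed 1 new [(5,6)] -> total=9

Answer: .......
.......
.......
##.....
##.....
##....#
##.....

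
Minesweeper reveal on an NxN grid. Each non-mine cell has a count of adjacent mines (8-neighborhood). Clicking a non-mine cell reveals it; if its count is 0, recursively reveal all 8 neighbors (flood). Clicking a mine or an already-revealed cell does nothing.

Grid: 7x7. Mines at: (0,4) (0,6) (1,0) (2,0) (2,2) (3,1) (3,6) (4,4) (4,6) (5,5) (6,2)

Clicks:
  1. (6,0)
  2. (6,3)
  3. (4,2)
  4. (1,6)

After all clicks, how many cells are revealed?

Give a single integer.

Answer: 9

Derivation:
Click 1 (6,0) count=0: revealed 6 new [(4,0) (4,1) (5,0) (5,1) (6,0) (6,1)] -> total=6
Click 2 (6,3) count=1: revealed 1 new [(6,3)] -> total=7
Click 3 (4,2) count=1: revealed 1 new [(4,2)] -> total=8
Click 4 (1,6) count=1: revealed 1 new [(1,6)] -> total=9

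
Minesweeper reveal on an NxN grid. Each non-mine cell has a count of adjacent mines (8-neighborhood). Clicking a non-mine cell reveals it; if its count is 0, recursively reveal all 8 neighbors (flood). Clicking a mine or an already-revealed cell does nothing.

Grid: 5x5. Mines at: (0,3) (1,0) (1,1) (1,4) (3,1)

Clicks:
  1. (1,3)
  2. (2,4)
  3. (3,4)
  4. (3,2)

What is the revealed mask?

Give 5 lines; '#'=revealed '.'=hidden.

Answer: .....
...#.
..###
..###
..###

Derivation:
Click 1 (1,3) count=2: revealed 1 new [(1,3)] -> total=1
Click 2 (2,4) count=1: revealed 1 new [(2,4)] -> total=2
Click 3 (3,4) count=0: revealed 8 new [(2,2) (2,3) (3,2) (3,3) (3,4) (4,2) (4,3) (4,4)] -> total=10
Click 4 (3,2) count=1: revealed 0 new [(none)] -> total=10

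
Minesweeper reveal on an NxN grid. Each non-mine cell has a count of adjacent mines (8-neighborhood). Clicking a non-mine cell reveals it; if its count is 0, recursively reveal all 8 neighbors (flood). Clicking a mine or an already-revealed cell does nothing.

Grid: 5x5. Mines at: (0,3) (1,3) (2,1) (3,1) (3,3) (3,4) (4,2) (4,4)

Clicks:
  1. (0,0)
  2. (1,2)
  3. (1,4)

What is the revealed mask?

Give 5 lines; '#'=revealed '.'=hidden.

Click 1 (0,0) count=0: revealed 6 new [(0,0) (0,1) (0,2) (1,0) (1,1) (1,2)] -> total=6
Click 2 (1,2) count=3: revealed 0 new [(none)] -> total=6
Click 3 (1,4) count=2: revealed 1 new [(1,4)] -> total=7

Answer: ###..
###.#
.....
.....
.....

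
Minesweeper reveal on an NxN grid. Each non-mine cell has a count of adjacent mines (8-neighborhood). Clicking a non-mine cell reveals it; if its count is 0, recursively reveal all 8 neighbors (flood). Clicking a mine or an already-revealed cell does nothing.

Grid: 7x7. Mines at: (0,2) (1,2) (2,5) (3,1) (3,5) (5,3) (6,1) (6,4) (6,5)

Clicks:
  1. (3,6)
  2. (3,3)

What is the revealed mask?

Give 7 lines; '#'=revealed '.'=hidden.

Answer: .......
.......
..###..
..###.#
..###..
.......
.......

Derivation:
Click 1 (3,6) count=2: revealed 1 new [(3,6)] -> total=1
Click 2 (3,3) count=0: revealed 9 new [(2,2) (2,3) (2,4) (3,2) (3,3) (3,4) (4,2) (4,3) (4,4)] -> total=10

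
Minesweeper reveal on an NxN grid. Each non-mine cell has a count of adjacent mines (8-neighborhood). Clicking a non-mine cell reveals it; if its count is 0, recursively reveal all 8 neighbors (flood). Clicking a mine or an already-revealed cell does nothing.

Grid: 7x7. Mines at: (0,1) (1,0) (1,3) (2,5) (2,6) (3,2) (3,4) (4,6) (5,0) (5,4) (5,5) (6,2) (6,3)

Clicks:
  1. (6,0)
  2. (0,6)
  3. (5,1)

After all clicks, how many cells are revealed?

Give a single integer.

Click 1 (6,0) count=1: revealed 1 new [(6,0)] -> total=1
Click 2 (0,6) count=0: revealed 6 new [(0,4) (0,5) (0,6) (1,4) (1,5) (1,6)] -> total=7
Click 3 (5,1) count=2: revealed 1 new [(5,1)] -> total=8

Answer: 8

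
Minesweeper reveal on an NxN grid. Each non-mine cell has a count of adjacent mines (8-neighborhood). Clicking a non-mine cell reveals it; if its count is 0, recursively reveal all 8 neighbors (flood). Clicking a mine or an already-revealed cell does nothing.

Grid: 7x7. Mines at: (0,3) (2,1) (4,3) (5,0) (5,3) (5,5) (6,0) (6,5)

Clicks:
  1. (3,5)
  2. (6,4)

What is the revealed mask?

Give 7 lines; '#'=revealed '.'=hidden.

Answer: ....###
..#####
..#####
..#####
....###
.......
....#..

Derivation:
Click 1 (3,5) count=0: revealed 21 new [(0,4) (0,5) (0,6) (1,2) (1,3) (1,4) (1,5) (1,6) (2,2) (2,3) (2,4) (2,5) (2,6) (3,2) (3,3) (3,4) (3,5) (3,6) (4,4) (4,5) (4,6)] -> total=21
Click 2 (6,4) count=3: revealed 1 new [(6,4)] -> total=22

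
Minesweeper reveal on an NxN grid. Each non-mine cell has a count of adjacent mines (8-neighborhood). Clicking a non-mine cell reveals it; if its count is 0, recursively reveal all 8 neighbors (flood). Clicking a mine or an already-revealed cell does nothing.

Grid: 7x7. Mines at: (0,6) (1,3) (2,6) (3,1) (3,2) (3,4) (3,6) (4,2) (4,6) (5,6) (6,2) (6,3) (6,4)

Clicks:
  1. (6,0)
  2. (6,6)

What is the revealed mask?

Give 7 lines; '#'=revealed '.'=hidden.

Answer: .......
.......
.......
.......
##.....
##.....
##....#

Derivation:
Click 1 (6,0) count=0: revealed 6 new [(4,0) (4,1) (5,0) (5,1) (6,0) (6,1)] -> total=6
Click 2 (6,6) count=1: revealed 1 new [(6,6)] -> total=7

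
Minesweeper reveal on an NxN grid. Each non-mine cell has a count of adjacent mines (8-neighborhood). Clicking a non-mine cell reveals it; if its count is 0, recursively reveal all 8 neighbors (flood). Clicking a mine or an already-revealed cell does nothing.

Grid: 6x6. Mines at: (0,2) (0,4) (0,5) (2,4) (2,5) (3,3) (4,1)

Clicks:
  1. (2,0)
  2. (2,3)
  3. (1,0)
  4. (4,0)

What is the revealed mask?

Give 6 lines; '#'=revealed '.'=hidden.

Click 1 (2,0) count=0: revealed 11 new [(0,0) (0,1) (1,0) (1,1) (1,2) (2,0) (2,1) (2,2) (3,0) (3,1) (3,2)] -> total=11
Click 2 (2,3) count=2: revealed 1 new [(2,3)] -> total=12
Click 3 (1,0) count=0: revealed 0 new [(none)] -> total=12
Click 4 (4,0) count=1: revealed 1 new [(4,0)] -> total=13

Answer: ##....
###...
####..
###...
#.....
......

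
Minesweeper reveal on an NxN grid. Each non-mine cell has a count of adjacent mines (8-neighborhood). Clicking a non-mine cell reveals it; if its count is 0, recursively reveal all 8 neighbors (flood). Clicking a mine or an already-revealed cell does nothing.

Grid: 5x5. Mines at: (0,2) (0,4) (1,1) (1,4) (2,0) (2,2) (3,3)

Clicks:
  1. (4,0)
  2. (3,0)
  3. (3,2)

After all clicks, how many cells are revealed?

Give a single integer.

Click 1 (4,0) count=0: revealed 6 new [(3,0) (3,1) (3,2) (4,0) (4,1) (4,2)] -> total=6
Click 2 (3,0) count=1: revealed 0 new [(none)] -> total=6
Click 3 (3,2) count=2: revealed 0 new [(none)] -> total=6

Answer: 6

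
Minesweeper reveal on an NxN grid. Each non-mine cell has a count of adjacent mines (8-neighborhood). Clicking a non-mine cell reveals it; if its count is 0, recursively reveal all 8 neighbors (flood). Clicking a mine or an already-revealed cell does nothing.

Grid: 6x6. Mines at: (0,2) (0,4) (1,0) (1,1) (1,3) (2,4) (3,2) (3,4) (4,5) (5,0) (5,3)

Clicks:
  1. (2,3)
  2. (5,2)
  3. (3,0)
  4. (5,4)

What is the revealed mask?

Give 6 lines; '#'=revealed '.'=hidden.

Answer: ......
......
##.#..
##....
##....
..#.#.

Derivation:
Click 1 (2,3) count=4: revealed 1 new [(2,3)] -> total=1
Click 2 (5,2) count=1: revealed 1 new [(5,2)] -> total=2
Click 3 (3,0) count=0: revealed 6 new [(2,0) (2,1) (3,0) (3,1) (4,0) (4,1)] -> total=8
Click 4 (5,4) count=2: revealed 1 new [(5,4)] -> total=9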